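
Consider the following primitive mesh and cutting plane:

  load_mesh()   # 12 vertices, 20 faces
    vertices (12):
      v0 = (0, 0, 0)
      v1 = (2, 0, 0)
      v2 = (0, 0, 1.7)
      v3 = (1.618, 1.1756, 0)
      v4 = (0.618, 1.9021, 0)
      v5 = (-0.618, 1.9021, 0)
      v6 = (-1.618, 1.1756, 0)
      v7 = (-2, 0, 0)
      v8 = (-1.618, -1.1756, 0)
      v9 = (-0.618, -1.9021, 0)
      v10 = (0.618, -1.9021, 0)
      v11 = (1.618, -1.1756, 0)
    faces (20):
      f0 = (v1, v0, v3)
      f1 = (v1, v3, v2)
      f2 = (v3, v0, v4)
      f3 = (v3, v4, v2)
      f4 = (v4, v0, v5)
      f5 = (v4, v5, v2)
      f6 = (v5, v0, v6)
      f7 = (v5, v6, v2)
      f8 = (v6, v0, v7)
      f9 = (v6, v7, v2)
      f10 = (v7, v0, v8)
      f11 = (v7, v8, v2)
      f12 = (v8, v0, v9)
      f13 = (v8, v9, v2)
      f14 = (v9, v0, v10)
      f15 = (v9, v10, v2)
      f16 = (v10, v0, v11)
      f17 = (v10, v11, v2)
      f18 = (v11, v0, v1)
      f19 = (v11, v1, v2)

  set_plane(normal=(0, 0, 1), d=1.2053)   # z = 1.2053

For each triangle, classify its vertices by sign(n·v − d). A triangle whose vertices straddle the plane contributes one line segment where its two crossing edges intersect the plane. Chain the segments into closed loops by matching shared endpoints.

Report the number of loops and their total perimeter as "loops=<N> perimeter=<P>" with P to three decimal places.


loops=1 perimeter=3.597

Straddling triangles (10 of 20):
  (v1,v3,v2) [--+] → (0.470838, 0.3421, 1.2053)–(0.582, 0, 1.2053)  len=0.3597
  (v3,v4,v2) [--+] → (0.179838, 0.553511, 1.2053)–(0.470838, 0.3421, 1.2053)  len=0.3597
  (v4,v5,v2) [--+] → (-0.179838, 0.553511, 1.2053)–(0.179838, 0.553511, 1.2053)  len=0.3597
  (v5,v6,v2) [--+] → (-0.470838, 0.3421, 1.2053)–(-0.179838, 0.553511, 1.2053)  len=0.3597
  (v6,v7,v2) [--+] → (-0.582, 0, 1.2053)–(-0.470838, 0.3421, 1.2053)  len=0.3597
  (v7,v8,v2) [--+] → (-0.470838, -0.3421, 1.2053)–(-0.582, 0, 1.2053)  len=0.3597
  (v8,v9,v2) [--+] → (-0.179838, -0.553511, 1.2053)–(-0.470838, -0.3421, 1.2053)  len=0.3597
  (v9,v10,v2) [--+] → (0.179838, -0.553511, 1.2053)–(-0.179838, -0.553511, 1.2053)  len=0.3597
  (v10,v11,v2) [--+] → (0.470838, -0.3421, 1.2053)–(0.179838, -0.553511, 1.2053)  len=0.3597
  (v11,v1,v2) [--+] → (0.582, 0, 1.2053)–(0.470838, -0.3421, 1.2053)  len=0.3597

Chained into 1 loop(s):
  loop 1: 10 segments, perimeter = 3.5969
Total perimeter = 3.597


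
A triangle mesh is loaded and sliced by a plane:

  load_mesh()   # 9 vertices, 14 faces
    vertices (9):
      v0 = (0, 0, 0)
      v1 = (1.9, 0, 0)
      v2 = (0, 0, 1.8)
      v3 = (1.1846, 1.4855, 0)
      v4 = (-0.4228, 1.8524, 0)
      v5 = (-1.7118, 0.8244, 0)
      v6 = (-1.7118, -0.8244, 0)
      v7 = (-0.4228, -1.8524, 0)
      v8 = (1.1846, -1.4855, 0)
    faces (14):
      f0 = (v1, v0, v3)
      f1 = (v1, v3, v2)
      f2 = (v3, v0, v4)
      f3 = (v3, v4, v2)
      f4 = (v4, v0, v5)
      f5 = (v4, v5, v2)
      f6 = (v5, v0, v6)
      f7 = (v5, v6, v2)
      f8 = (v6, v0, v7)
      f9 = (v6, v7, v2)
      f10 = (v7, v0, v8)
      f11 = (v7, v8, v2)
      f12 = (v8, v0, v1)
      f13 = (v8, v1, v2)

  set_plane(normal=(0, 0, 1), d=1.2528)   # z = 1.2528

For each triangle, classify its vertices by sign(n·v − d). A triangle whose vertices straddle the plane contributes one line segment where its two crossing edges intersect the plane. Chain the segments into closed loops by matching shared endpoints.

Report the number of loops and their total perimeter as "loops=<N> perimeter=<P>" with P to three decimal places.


loops=1 perimeter=3.509

Straddling triangles (7 of 14):
  (v1,v3,v2) [--+] → (0.360118, 0.451592, 1.2528)–(0.5776, 0, 1.2528)  len=0.5012
  (v3,v4,v2) [--+] → (-0.128531, 0.56313, 1.2528)–(0.360118, 0.451592, 1.2528)  len=0.5012
  (v4,v5,v2) [--+] → (-0.520387, 0.250618, 1.2528)–(-0.128531, 0.56313, 1.2528)  len=0.5012
  (v5,v6,v2) [--+] → (-0.520387, -0.250618, 1.2528)–(-0.520387, 0.250618, 1.2528)  len=0.5012
  (v6,v7,v2) [--+] → (-0.128531, -0.56313, 1.2528)–(-0.520387, -0.250618, 1.2528)  len=0.5012
  (v7,v8,v2) [--+] → (0.360118, -0.451592, 1.2528)–(-0.128531, -0.56313, 1.2528)  len=0.5012
  (v8,v1,v2) [--+] → (0.5776, 0, 1.2528)–(0.360118, -0.451592, 1.2528)  len=0.5012

Chained into 1 loop(s):
  loop 1: 7 segments, perimeter = 3.5086
Total perimeter = 3.509


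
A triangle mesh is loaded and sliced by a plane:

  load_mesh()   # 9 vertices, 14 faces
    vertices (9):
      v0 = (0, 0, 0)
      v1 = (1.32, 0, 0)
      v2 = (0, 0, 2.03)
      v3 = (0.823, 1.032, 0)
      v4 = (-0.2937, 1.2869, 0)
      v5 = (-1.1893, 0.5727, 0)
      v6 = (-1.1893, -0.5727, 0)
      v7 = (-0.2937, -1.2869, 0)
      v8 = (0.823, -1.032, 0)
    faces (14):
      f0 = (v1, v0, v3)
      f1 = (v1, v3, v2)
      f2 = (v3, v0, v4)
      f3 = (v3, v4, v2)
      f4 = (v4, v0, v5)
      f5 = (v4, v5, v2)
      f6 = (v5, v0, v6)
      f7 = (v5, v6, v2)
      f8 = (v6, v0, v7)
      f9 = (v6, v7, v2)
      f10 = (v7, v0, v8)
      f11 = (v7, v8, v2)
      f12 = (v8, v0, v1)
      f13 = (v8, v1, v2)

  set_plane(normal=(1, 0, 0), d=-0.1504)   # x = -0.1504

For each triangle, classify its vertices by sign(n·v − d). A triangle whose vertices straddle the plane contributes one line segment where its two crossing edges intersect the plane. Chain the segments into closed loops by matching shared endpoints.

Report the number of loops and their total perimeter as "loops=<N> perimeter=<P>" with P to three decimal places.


loops=1 perimeter=6.921

Straddling triangles (10 of 14):
  (v3,v0,v4) [++-] → (-0.1504, 0.659005, 0)–(-0.1504, 1.25419, 0)  len=0.5952
  (v3,v4,v2) [+-+] → (-0.1504, 1.25419, 0)–(-0.1504, 0.659005, 0.990463)  len=1.1555
  (v4,v0,v5) [-+-] → (-0.1504, 0.659005, 0)–(-0.1504, 0.0724242, 0)  len=0.5866
  (v4,v5,v2) [--+] → (-0.1504, 0.0724242, 1.77328)–(-0.1504, 0.659005, 0.990463)  len=0.9782
  (v5,v0,v6) [-+-] → (-0.1504, 0.0724242, 0)–(-0.1504, -0.0724242, 0)  len=0.1448
  (v5,v6,v2) [--+] → (-0.1504, -0.0724242, 1.77328)–(-0.1504, 0.0724242, 1.77328)  len=0.1448
  (v6,v0,v7) [-+-] → (-0.1504, -0.0724242, 0)–(-0.1504, -0.659005, 0)  len=0.5866
  (v6,v7,v2) [--+] → (-0.1504, -0.659005, 0.990463)–(-0.1504, -0.0724242, 1.77328)  len=0.9782
  (v7,v0,v8) [-++] → (-0.1504, -0.659005, 0)–(-0.1504, -1.25419, 0)  len=0.5952
  (v7,v8,v2) [-++] → (-0.1504, -1.25419, 0)–(-0.1504, -0.659005, 0.990463)  len=1.1555

Chained into 1 loop(s):
  loop 1: 10 segments, perimeter = 6.9207
Total perimeter = 6.921


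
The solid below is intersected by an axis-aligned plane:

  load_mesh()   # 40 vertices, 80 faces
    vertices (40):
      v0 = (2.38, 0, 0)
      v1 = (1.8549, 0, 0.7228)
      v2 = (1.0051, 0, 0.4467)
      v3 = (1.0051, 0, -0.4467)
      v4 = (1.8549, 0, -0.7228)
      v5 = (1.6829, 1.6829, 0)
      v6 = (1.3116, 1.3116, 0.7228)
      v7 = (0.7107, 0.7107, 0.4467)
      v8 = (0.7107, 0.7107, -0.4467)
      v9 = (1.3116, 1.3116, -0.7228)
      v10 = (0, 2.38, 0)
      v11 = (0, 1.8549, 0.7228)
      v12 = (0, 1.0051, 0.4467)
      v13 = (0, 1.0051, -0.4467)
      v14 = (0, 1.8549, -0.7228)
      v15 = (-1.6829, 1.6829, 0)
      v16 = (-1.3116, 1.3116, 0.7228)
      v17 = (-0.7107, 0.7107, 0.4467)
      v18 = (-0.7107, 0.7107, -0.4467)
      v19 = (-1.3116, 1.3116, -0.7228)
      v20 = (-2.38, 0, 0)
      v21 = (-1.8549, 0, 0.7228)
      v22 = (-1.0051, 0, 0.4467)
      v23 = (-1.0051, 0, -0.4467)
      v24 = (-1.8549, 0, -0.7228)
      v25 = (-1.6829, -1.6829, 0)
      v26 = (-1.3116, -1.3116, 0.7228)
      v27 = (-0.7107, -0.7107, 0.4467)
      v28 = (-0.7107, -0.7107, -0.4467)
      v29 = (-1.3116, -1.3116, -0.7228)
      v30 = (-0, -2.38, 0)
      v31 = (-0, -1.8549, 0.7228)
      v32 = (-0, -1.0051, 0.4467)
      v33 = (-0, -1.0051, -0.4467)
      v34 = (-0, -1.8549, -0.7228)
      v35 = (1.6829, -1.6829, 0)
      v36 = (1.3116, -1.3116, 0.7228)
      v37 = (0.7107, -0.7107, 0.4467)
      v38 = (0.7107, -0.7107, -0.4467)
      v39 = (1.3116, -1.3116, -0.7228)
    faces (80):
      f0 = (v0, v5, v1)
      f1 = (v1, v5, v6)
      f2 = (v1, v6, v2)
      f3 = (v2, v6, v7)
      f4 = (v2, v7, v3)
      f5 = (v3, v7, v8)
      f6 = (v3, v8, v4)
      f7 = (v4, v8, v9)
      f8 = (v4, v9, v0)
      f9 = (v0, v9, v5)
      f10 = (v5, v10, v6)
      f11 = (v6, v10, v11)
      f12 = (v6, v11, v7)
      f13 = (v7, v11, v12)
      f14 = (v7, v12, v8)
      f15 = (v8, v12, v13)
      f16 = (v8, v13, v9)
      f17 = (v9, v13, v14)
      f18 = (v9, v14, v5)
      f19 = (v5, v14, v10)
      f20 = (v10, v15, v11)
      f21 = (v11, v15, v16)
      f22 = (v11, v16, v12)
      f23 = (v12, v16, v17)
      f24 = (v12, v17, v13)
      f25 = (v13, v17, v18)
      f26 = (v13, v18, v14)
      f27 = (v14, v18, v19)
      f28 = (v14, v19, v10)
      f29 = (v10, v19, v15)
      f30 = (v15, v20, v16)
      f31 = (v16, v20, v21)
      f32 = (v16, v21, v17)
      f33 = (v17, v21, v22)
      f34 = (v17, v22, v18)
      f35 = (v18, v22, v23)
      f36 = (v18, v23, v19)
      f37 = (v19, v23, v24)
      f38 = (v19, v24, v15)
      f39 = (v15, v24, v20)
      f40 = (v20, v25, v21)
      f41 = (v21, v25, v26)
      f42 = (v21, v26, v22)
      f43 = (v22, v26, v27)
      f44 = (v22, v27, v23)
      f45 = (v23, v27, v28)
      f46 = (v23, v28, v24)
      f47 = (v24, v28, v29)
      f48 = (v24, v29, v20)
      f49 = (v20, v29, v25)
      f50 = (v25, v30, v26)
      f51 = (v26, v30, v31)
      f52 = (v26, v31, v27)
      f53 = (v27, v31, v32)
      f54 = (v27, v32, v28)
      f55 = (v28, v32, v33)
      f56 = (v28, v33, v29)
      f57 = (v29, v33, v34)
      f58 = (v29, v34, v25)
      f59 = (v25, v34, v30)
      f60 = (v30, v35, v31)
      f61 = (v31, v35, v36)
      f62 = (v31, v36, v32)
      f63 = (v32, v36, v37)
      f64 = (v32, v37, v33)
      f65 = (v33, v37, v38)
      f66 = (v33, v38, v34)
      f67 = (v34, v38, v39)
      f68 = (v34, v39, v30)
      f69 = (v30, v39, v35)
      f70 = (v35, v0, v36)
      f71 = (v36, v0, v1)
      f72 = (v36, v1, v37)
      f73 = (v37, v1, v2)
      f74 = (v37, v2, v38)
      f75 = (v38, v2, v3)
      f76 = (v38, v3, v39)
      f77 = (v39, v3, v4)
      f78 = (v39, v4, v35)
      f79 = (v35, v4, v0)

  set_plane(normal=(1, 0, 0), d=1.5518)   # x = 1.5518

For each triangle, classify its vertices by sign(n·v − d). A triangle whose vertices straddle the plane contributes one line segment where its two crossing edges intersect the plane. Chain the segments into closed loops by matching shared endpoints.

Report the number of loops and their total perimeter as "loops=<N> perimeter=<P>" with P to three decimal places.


loops=1 perimeter=7.991

Straddling triangles (18 of 80):
  (v1,v5,v6) [++-] → (1.5518, 1.5518, 0.255209)–(1.5518, 0.731725, 0.7228)  len=0.9440
  (v1,v6,v2) [+--] → (1.5518, 0.731725, 0.7228)–(1.5518, 0, 0.624323)  len=0.7383
  (v3,v8,v4) [--+] → (1.5518, 0.188265, -0.649661)–(1.5518, 0, -0.624323)  len=0.1900
  (v4,v8,v9) [+--] → (1.5518, 0.188265, -0.649661)–(1.5518, 0.731725, -0.7228)  len=0.5484
  (v4,v9,v0) [+-+] → (1.5518, 0.731725, -0.7228)–(1.5518, 1.01672, -0.560299)  len=0.3281
  (v0,v9,v5) [+-+] → (1.5518, 1.01672, -0.560299)–(1.5518, 1.5518, -0.255209)  len=0.6159
  (v5,v10,v6) [+--] → (1.5518, 1.7372, 0)–(1.5518, 1.5518, 0.255209)  len=0.3154
  (v9,v14,v5) [--+] → (1.5518, 1.6963, -0.056307)–(1.5518, 1.5518, -0.255209)  len=0.2458
  (v5,v14,v10) [+--] → (1.5518, 1.6963, -0.056307)–(1.5518, 1.7372, 0)  len=0.0696
  (v30,v35,v31) [-+-] → (1.5518, -1.7372, 0)–(1.5518, -1.6963, 0.056307)  len=0.0696
  (v31,v35,v36) [-+-] → (1.5518, -1.6963, 0.056307)–(1.5518, -1.5518, 0.255209)  len=0.2458
  (v30,v39,v35) [--+] → (1.5518, -1.5518, -0.255209)–(1.5518, -1.7372, 0)  len=0.3154
  (v35,v0,v36) [++-] → (1.5518, -1.01672, 0.560299)–(1.5518, -1.5518, 0.255209)  len=0.6159
  (v36,v0,v1) [-++] → (1.5518, -1.01672, 0.560299)–(1.5518, -0.731725, 0.7228)  len=0.3281
  (v36,v1,v37) [-+-] → (1.5518, -0.731725, 0.7228)–(1.5518, -0.188265, 0.649661)  len=0.5484
  (v37,v1,v2) [-+-] → (1.5518, -0.188265, 0.649661)–(1.5518, 0, 0.624323)  len=0.1900
  (v39,v3,v4) [--+] → (1.5518, 0, -0.624323)–(1.5518, -0.731725, -0.7228)  len=0.7383
  (v39,v4,v35) [-++] → (1.5518, -0.731725, -0.7228)–(1.5518, -1.5518, -0.255209)  len=0.9440

Chained into 1 loop(s):
  loop 1: 18 segments, perimeter = 7.9911
Total perimeter = 7.991


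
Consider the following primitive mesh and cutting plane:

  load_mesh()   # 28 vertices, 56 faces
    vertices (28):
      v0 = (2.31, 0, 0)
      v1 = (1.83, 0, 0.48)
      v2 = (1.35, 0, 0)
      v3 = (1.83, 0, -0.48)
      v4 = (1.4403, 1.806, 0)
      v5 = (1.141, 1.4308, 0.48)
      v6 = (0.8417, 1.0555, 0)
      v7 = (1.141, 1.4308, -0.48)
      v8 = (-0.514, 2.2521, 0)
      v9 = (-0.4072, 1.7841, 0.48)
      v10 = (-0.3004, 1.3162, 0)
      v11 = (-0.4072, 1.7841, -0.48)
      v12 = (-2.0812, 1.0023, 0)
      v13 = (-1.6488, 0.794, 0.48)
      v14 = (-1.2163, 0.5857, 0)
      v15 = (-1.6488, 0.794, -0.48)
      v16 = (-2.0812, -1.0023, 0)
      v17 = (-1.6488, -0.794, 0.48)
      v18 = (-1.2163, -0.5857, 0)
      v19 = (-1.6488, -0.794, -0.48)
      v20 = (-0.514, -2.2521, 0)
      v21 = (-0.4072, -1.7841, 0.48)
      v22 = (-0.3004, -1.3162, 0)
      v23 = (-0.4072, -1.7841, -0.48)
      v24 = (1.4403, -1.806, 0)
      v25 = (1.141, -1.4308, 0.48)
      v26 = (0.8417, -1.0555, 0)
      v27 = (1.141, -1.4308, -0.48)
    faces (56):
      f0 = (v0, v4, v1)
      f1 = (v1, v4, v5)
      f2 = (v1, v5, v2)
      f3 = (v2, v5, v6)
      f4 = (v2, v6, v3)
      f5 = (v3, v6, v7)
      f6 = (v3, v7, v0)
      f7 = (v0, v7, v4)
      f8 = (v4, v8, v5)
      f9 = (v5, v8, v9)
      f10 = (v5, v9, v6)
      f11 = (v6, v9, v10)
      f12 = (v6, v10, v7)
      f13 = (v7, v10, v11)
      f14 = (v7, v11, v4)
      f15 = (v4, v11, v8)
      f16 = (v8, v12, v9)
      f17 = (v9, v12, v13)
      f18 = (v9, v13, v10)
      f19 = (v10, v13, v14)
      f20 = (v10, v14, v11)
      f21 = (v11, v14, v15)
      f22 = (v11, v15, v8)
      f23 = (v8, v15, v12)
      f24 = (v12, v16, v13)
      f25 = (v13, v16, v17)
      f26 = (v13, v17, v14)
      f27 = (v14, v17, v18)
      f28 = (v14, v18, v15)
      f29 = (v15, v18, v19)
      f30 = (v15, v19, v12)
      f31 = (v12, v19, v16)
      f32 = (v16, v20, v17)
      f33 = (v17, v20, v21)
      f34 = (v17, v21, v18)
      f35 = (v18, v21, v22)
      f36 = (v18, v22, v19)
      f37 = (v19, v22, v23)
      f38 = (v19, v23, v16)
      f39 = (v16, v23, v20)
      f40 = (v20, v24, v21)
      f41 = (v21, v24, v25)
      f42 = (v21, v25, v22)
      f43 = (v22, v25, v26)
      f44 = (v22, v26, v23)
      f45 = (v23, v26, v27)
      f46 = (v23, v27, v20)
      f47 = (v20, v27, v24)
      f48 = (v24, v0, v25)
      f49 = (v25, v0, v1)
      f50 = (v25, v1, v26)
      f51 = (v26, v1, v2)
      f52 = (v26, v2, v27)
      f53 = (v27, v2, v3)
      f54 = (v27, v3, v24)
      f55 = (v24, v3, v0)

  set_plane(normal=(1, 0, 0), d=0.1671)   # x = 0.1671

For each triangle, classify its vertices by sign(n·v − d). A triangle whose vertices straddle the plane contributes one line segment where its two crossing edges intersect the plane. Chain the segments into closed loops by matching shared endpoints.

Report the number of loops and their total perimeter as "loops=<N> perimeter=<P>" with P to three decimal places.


Straddling triangles (16 of 56):
  (v4,v8,v5) [+-+] → (0.1671, 2.09663, 0)–(0.1671, 1.9141, 0.19754)  len=0.2690
  (v5,v8,v9) [+--] → (0.1671, 1.9141, 0.19754)–(0.1671, 1.65304, 0.48)  len=0.3846
  (v5,v9,v6) [+-+] → (0.1671, 1.65304, 0.48)–(0.1671, 1.44906, 0.259275)  len=0.3006
  (v6,v9,v10) [+--] → (0.1671, 1.44906, 0.259275)–(0.1671, 1.20949, 0)  len=0.3530
  (v6,v10,v7) [+-+] → (0.1671, 1.20949, 0)–(0.1671, 1.35337, -0.155682)  len=0.2120
  (v7,v10,v11) [+--] → (0.1671, 1.35337, -0.155682)–(0.1671, 1.65304, -0.48)  len=0.4416
  (v7,v11,v4) [+-+] → (0.1671, 1.65304, -0.48)–(0.1671, 1.79091, -0.330791)  len=0.2031
  (v4,v11,v8) [+--] → (0.1671, 1.79091, -0.330791)–(0.1671, 2.09663, 0)  len=0.4504
  (v20,v24,v21) [-+-] → (0.1671, -2.09663, 0)–(0.1671, -1.79091, 0.330791)  len=0.4504
  (v21,v24,v25) [-++] → (0.1671, -1.79091, 0.330791)–(0.1671, -1.65304, 0.48)  len=0.2031
  (v21,v25,v22) [-+-] → (0.1671, -1.65304, 0.48)–(0.1671, -1.35337, 0.155682)  len=0.4416
  (v22,v25,v26) [-++] → (0.1671, -1.35337, 0.155682)–(0.1671, -1.20949, 0)  len=0.2120
  (v22,v26,v23) [-+-] → (0.1671, -1.20949, 0)–(0.1671, -1.44906, -0.259275)  len=0.3530
  (v23,v26,v27) [-++] → (0.1671, -1.44906, -0.259275)–(0.1671, -1.65304, -0.48)  len=0.3006
  (v23,v27,v20) [-+-] → (0.1671, -1.65304, -0.48)–(0.1671, -1.9141, -0.19754)  len=0.3846
  (v20,v27,v24) [-++] → (0.1671, -1.9141, -0.19754)–(0.1671, -2.09663, 0)  len=0.2690

Chained into 2 loop(s):
  loop 1: 8 segments, perimeter = 2.6143
  loop 2: 8 segments, perimeter = 2.6143
Total perimeter = 5.229

loops=2 perimeter=5.229


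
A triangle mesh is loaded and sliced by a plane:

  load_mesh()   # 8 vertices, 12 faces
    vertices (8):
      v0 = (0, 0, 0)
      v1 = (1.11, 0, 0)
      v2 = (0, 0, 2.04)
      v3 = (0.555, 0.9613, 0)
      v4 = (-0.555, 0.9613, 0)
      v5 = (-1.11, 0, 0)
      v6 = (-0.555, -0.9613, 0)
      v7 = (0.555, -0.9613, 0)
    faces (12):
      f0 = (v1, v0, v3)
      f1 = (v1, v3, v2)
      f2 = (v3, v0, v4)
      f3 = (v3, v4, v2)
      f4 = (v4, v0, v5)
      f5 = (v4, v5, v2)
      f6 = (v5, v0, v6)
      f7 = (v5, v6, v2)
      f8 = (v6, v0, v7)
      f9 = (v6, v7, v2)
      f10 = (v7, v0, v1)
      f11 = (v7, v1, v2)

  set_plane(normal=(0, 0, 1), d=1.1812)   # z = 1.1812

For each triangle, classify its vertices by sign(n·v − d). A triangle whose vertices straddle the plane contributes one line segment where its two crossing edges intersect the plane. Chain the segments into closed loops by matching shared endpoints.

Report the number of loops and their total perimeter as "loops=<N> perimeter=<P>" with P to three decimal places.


loops=1 perimeter=2.804

Straddling triangles (6 of 12):
  (v1,v3,v2) [--+] → (0.233644, 0.404688, 1.1812)–(0.467288, 0, 1.1812)  len=0.4673
  (v3,v4,v2) [--+] → (-0.233644, 0.404688, 1.1812)–(0.233644, 0.404688, 1.1812)  len=0.4673
  (v4,v5,v2) [--+] → (-0.467288, 0, 1.1812)–(-0.233644, 0.404688, 1.1812)  len=0.4673
  (v5,v6,v2) [--+] → (-0.233644, -0.404688, 1.1812)–(-0.467288, 0, 1.1812)  len=0.4673
  (v6,v7,v2) [--+] → (0.233644, -0.404688, 1.1812)–(-0.233644, -0.404688, 1.1812)  len=0.4673
  (v7,v1,v2) [--+] → (0.467288, 0, 1.1812)–(0.233644, -0.404688, 1.1812)  len=0.4673

Chained into 1 loop(s):
  loop 1: 6 segments, perimeter = 2.8037
Total perimeter = 2.804


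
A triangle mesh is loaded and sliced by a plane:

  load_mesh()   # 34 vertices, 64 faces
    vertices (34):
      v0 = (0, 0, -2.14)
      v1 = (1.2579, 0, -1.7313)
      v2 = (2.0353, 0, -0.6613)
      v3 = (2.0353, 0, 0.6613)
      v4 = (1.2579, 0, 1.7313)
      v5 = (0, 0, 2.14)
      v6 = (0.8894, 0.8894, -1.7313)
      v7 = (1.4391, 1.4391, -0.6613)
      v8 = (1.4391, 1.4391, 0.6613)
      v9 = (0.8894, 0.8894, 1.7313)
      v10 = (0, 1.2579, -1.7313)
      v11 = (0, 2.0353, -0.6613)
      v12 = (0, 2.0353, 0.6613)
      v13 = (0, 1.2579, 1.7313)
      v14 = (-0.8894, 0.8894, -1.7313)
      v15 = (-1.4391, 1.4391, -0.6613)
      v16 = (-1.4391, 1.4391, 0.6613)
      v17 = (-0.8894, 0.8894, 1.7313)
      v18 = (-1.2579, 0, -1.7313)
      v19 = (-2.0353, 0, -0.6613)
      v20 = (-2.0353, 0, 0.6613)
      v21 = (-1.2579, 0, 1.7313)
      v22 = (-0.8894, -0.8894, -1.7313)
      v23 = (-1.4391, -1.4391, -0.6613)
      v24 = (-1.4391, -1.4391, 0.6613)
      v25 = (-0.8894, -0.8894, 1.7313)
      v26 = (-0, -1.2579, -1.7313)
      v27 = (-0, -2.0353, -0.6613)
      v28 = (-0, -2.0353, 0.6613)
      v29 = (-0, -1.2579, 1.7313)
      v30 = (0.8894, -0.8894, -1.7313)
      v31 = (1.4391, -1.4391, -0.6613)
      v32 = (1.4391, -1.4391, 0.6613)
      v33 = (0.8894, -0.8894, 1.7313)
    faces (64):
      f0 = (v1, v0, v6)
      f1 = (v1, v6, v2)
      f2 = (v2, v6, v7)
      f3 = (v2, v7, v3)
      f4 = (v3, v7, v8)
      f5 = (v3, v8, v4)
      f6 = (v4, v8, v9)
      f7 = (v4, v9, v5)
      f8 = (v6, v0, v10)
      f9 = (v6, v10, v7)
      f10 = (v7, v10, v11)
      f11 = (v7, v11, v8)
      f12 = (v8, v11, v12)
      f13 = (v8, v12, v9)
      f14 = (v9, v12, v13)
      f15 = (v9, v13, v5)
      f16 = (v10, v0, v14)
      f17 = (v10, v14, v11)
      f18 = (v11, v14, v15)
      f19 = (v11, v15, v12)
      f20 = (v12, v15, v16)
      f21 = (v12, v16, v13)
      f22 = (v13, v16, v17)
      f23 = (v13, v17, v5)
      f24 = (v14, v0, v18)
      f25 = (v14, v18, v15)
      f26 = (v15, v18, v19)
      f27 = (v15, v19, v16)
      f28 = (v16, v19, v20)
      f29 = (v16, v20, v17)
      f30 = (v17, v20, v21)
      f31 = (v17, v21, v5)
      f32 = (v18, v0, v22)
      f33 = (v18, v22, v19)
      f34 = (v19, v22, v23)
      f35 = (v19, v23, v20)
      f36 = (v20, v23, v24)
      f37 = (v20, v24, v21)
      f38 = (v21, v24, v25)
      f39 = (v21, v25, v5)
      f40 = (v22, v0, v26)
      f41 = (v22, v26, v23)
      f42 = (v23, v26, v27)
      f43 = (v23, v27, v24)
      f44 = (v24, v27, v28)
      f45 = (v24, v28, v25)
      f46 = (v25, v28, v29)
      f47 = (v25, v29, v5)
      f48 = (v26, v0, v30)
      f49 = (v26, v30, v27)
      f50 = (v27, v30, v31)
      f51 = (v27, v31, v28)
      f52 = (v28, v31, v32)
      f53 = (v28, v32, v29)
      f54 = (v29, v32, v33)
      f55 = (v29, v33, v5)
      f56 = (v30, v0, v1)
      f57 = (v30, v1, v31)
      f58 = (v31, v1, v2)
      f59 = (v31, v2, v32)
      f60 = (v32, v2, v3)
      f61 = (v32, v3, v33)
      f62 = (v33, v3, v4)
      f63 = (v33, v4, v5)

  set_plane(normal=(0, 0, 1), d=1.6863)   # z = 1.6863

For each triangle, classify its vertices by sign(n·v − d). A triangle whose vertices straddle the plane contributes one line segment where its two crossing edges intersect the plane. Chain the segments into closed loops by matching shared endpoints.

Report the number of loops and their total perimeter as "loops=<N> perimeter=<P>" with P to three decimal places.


Straddling triangles (16 of 64):
  (v3,v8,v4) [--+] → (1.26552, 0.0605229, 1.6863)–(1.29059, 0, 1.6863)  len=0.0655
  (v4,v8,v9) [+-+] → (1.26552, 0.0605229, 1.6863)–(0.912518, 0.912518, 1.6863)  len=0.9222
  (v8,v12,v9) [--+] → (0.851995, 0.937592, 1.6863)–(0.912518, 0.912518, 1.6863)  len=0.0655
  (v9,v12,v13) [+-+] → (0.851995, 0.937592, 1.6863)–(0, 1.29059, 1.6863)  len=0.9222
  (v12,v16,v13) [--+] → (-0.0605229, 1.26552, 1.6863)–(0, 1.29059, 1.6863)  len=0.0655
  (v13,v16,v17) [+-+] → (-0.0605229, 1.26552, 1.6863)–(-0.912518, 0.912518, 1.6863)  len=0.9222
  (v16,v20,v17) [--+] → (-0.937592, 0.851995, 1.6863)–(-0.912518, 0.912518, 1.6863)  len=0.0655
  (v17,v20,v21) [+-+] → (-0.937592, 0.851995, 1.6863)–(-1.29059, 0, 1.6863)  len=0.9222
  (v20,v24,v21) [--+] → (-1.26552, -0.0605229, 1.6863)–(-1.29059, 0, 1.6863)  len=0.0655
  (v21,v24,v25) [+-+] → (-1.26552, -0.0605229, 1.6863)–(-0.912518, -0.912518, 1.6863)  len=0.9222
  (v24,v28,v25) [--+] → (-0.851995, -0.937592, 1.6863)–(-0.912518, -0.912518, 1.6863)  len=0.0655
  (v25,v28,v29) [+-+] → (-0.851995, -0.937592, 1.6863)–(0, -1.29059, 1.6863)  len=0.9222
  (v28,v32,v29) [--+] → (0.0605229, -1.26552, 1.6863)–(0, -1.29059, 1.6863)  len=0.0655
  (v29,v32,v33) [+-+] → (0.0605229, -1.26552, 1.6863)–(0.912518, -0.912518, 1.6863)  len=0.9222
  (v32,v3,v33) [--+] → (0.937592, -0.851995, 1.6863)–(0.912518, -0.912518, 1.6863)  len=0.0655
  (v33,v3,v4) [+-+] → (0.937592, -0.851995, 1.6863)–(1.29059, 0, 1.6863)  len=0.9222

Chained into 1 loop(s):
  loop 1: 16 segments, perimeter = 7.9019
Total perimeter = 7.902

loops=1 perimeter=7.902


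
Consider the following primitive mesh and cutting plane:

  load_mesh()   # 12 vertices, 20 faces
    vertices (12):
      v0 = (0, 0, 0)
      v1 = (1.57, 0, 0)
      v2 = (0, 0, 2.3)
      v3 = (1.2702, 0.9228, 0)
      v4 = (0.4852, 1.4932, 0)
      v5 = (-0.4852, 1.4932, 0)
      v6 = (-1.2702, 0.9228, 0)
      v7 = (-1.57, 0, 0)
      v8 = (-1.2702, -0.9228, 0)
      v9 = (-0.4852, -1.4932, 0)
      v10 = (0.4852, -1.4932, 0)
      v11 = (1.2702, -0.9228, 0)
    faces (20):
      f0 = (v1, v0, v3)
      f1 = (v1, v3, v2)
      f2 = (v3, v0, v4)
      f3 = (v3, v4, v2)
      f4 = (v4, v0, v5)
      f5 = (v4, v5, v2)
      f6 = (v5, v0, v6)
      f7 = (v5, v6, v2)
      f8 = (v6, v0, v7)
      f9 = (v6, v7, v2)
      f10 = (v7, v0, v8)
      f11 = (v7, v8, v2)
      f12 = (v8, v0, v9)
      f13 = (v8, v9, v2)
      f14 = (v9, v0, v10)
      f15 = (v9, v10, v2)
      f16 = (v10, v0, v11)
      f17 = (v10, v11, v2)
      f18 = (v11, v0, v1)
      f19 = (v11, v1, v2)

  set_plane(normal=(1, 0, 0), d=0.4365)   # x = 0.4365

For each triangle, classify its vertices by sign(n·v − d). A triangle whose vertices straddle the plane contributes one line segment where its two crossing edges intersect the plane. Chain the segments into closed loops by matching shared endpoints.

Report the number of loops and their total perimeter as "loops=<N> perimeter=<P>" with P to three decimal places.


loops=1 perimeter=7.519

Straddling triangles (12 of 20):
  (v1,v0,v3) [+-+] → (0.4365, 0, 0)–(0.4365, 0.317117, 0)  len=0.3171
  (v1,v3,v2) [++-] → (0.4365, 0.317117, 1.50961)–(0.4365, 0, 1.66054)  len=0.3512
  (v3,v0,v4) [+-+] → (0.4365, 0.317117, 0)–(0.4365, 1.34333, 0)  len=1.0262
  (v3,v4,v2) [++-] → (0.4365, 1.34333, 0.230853)–(0.4365, 0.317117, 1.50961)  len=1.6396
  (v4,v0,v5) [+--] → (0.4365, 1.34333, 0)–(0.4365, 1.4932, 0)  len=0.1499
  (v4,v5,v2) [+--] → (0.4365, 1.4932, 0)–(0.4365, 1.34333, 0.230853)  len=0.2752
  (v9,v0,v10) [--+] → (0.4365, -1.34333, 0)–(0.4365, -1.4932, 0)  len=0.1499
  (v9,v10,v2) [-+-] → (0.4365, -1.4932, 0)–(0.4365, -1.34333, 0.230853)  len=0.2752
  (v10,v0,v11) [+-+] → (0.4365, -1.34333, 0)–(0.4365, -0.317117, 0)  len=1.0262
  (v10,v11,v2) [++-] → (0.4365, -0.317117, 1.50961)–(0.4365, -1.34333, 0.230853)  len=1.6396
  (v11,v0,v1) [+-+] → (0.4365, -0.317117, 0)–(0.4365, 0, 0)  len=0.3171
  (v11,v1,v2) [++-] → (0.4365, 0, 1.66054)–(0.4365, -0.317117, 1.50961)  len=0.3512

Chained into 1 loop(s):
  loop 1: 12 segments, perimeter = 7.5185
Total perimeter = 7.519


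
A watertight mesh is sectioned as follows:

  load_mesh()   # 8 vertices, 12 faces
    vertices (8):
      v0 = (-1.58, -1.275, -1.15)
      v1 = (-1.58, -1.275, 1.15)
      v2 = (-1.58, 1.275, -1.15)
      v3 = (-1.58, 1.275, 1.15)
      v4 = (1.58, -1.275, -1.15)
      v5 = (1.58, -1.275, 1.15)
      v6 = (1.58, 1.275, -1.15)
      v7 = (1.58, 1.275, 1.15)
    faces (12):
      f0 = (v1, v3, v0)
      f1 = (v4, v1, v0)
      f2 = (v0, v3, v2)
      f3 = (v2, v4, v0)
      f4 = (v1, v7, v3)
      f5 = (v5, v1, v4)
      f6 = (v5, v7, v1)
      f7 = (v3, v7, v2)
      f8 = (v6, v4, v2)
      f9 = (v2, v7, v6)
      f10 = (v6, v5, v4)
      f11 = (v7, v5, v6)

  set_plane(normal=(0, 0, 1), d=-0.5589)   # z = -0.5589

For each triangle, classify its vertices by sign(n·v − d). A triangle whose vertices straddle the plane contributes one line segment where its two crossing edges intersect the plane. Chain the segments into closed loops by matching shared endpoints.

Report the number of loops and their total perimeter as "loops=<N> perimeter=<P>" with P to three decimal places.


Straddling triangles (8 of 12):
  (v1,v3,v0) [++-] → (-1.58, -0.61965, -0.5589)–(-1.58, -1.275, -0.5589)  len=0.6553
  (v4,v1,v0) [-+-] → (0.76788, -1.275, -0.5589)–(-1.58, -1.275, -0.5589)  len=2.3479
  (v0,v3,v2) [-+-] → (-1.58, -0.61965, -0.5589)–(-1.58, 1.275, -0.5589)  len=1.8946
  (v5,v1,v4) [++-] → (0.76788, -1.275, -0.5589)–(1.58, -1.275, -0.5589)  len=0.8121
  (v3,v7,v2) [++-] → (-0.76788, 1.275, -0.5589)–(-1.58, 1.275, -0.5589)  len=0.8121
  (v2,v7,v6) [-+-] → (-0.76788, 1.275, -0.5589)–(1.58, 1.275, -0.5589)  len=2.3479
  (v6,v5,v4) [-+-] → (1.58, 0.61965, -0.5589)–(1.58, -1.275, -0.5589)  len=1.8946
  (v7,v5,v6) [++-] → (1.58, 0.61965, -0.5589)–(1.58, 1.275, -0.5589)  len=0.6553

Chained into 1 loop(s):
  loop 1: 8 segments, perimeter = 11.4200
Total perimeter = 11.420

loops=1 perimeter=11.420


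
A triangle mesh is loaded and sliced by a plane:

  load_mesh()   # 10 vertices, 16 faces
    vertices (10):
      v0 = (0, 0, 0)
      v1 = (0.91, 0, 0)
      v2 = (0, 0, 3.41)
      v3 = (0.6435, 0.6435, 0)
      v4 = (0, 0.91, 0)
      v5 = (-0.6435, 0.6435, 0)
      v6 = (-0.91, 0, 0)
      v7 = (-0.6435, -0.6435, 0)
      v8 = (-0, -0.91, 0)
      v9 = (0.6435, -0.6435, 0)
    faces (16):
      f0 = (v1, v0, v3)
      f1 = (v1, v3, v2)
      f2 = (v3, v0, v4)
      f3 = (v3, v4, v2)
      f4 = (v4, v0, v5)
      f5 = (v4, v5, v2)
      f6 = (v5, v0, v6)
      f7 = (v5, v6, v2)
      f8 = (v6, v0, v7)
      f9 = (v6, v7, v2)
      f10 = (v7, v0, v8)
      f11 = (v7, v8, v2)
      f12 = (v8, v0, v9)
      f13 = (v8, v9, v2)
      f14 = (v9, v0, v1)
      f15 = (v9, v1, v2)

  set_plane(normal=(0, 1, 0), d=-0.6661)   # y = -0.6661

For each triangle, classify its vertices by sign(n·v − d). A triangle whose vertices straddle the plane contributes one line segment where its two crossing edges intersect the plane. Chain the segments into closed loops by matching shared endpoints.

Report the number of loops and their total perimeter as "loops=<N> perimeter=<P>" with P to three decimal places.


Straddling triangles (4 of 16):
  (v7,v0,v8) [++-] → (0, -0.6661, 0)–(-0.588929, -0.6661, 0)  len=0.5889
  (v7,v8,v2) [+-+] → (-0.588929, -0.6661, 0)–(0, -0.6661, 0.913955)  len=1.0873
  (v8,v0,v9) [-++] → (0, -0.6661, 0)–(0.588929, -0.6661, 0)  len=0.5889
  (v8,v9,v2) [-++] → (0.588929, -0.6661, 0)–(0, -0.6661, 0.913955)  len=1.0873

Chained into 1 loop(s):
  loop 1: 4 segments, perimeter = 3.3524
Total perimeter = 3.352

loops=1 perimeter=3.352


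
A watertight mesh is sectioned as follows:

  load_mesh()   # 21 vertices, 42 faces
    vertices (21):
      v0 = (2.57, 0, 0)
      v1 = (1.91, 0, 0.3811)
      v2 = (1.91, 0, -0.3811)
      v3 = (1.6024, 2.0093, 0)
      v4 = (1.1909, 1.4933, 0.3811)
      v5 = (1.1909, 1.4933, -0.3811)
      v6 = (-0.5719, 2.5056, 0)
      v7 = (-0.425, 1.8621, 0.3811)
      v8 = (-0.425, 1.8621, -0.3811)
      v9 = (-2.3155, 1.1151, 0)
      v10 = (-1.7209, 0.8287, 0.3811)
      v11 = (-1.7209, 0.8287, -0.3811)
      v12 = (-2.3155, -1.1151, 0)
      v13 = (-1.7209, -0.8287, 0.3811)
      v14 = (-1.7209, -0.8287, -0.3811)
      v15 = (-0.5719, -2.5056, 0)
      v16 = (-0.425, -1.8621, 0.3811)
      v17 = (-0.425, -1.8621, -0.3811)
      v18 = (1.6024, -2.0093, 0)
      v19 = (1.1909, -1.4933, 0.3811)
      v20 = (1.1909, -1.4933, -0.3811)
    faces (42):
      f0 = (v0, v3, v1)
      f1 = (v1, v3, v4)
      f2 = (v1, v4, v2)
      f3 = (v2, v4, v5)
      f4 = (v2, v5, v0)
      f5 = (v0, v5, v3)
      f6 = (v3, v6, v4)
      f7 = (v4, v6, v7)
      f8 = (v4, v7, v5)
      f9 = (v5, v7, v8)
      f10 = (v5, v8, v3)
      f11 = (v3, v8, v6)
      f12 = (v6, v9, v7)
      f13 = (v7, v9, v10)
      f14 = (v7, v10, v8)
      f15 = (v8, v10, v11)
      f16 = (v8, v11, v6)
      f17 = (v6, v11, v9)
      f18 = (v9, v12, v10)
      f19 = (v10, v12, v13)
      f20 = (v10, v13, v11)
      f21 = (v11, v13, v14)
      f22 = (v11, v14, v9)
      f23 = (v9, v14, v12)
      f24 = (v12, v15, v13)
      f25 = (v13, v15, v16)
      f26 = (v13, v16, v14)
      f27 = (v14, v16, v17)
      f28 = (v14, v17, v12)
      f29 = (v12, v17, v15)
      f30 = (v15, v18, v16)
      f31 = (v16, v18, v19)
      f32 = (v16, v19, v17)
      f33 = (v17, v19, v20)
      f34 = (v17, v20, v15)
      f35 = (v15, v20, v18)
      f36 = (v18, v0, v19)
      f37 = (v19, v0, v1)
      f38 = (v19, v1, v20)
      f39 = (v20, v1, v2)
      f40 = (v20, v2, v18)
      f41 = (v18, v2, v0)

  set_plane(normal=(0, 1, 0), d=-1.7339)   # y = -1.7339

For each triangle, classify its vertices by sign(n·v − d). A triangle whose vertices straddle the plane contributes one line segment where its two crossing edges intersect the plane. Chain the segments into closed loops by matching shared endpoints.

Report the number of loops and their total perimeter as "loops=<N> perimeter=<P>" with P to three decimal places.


loops=2 perimeter=6.909

Straddling triangles (14 of 42):
  (v12,v15,v13) [+-+] → (-1.53956, -1.7339, 0)–(-1.10066, -1.7339, 0.17538)  len=0.4726
  (v13,v15,v16) [+--] → (-1.10066, -1.7339, 0.17538)–(-0.585765, -1.7339, 0.3811)  len=0.5545
  (v13,v16,v14) [+-+] → (-0.585765, -1.7339, 0.3811)–(-0.585765, -1.7339, 0.286544)  len=0.0946
  (v14,v16,v17) [+--] → (-0.585765, -1.7339, 0.286544)–(-0.585765, -1.7339, -0.3811)  len=0.6676
  (v14,v17,v12) [+-+] → (-0.585765, -1.7339, -0.3811)–(-0.749447, -1.7339, -0.315696)  len=0.1763
  (v12,v17,v15) [+--] → (-0.749447, -1.7339, -0.315696)–(-1.53956, -1.7339, 0)  len=0.8509
  (v16,v18,v19) [--+] → (1.38277, -1.7339, 0.203401)–(0.136709, -1.7339, 0.3811)  len=1.2587
  (v16,v19,v17) [-+-] → (0.136709, -1.7339, 0.3811)–(0.136709, -1.7339, -0.116149)  len=0.4972
  (v17,v19,v20) [-++] → (0.136709, -1.7339, -0.116149)–(0.136709, -1.7339, -0.3811)  len=0.2650
  (v17,v20,v15) [-+-] → (0.136709, -1.7339, -0.3811)–(0.771924, -1.7339, -0.290521)  len=0.6416
  (v15,v20,v18) [-+-] → (0.771924, -1.7339, -0.290521)–(1.38277, -1.7339, -0.203401)  len=0.6170
  (v18,v0,v19) [-++] → (1.73502, -1.7339, 0)–(1.38277, -1.7339, 0.203401)  len=0.4068
  (v20,v2,v18) [++-] → (1.64456, -1.7339, -0.0522346)–(1.38277, -1.7339, -0.203401)  len=0.3023
  (v18,v2,v0) [-++] → (1.64456, -1.7339, -0.0522346)–(1.73502, -1.7339, 0)  len=0.1045

Chained into 2 loop(s):
  loop 1: 6 segments, perimeter = 2.8164
  loop 2: 8 segments, perimeter = 4.0931
Total perimeter = 6.909


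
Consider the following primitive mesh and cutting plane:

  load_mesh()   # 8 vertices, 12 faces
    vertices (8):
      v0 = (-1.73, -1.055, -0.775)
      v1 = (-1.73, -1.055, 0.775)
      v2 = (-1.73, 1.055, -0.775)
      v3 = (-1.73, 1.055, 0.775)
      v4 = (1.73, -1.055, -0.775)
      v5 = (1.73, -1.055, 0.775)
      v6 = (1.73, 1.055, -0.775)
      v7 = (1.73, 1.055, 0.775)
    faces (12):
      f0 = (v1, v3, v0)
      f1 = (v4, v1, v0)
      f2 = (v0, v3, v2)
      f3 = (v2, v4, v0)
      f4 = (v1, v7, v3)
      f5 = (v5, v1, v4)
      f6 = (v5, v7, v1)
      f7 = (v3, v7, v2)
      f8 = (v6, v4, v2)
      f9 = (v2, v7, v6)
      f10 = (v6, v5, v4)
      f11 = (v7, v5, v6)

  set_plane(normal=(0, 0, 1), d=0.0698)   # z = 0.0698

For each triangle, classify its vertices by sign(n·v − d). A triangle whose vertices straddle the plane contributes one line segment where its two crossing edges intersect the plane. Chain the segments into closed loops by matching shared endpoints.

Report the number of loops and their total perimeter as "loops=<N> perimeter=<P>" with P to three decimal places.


loops=1 perimeter=11.140

Straddling triangles (8 of 12):
  (v1,v3,v0) [++-] → (-1.73, 0.0950181, 0.0698)–(-1.73, -1.055, 0.0698)  len=1.1500
  (v4,v1,v0) [-+-] → (-0.155812, -1.055, 0.0698)–(-1.73, -1.055, 0.0698)  len=1.5742
  (v0,v3,v2) [-+-] → (-1.73, 0.0950181, 0.0698)–(-1.73, 1.055, 0.0698)  len=0.9600
  (v5,v1,v4) [++-] → (-0.155812, -1.055, 0.0698)–(1.73, -1.055, 0.0698)  len=1.8858
  (v3,v7,v2) [++-] → (0.155812, 1.055, 0.0698)–(-1.73, 1.055, 0.0698)  len=1.8858
  (v2,v7,v6) [-+-] → (0.155812, 1.055, 0.0698)–(1.73, 1.055, 0.0698)  len=1.5742
  (v6,v5,v4) [-+-] → (1.73, -0.0950181, 0.0698)–(1.73, -1.055, 0.0698)  len=0.9600
  (v7,v5,v6) [++-] → (1.73, -0.0950181, 0.0698)–(1.73, 1.055, 0.0698)  len=1.1500

Chained into 1 loop(s):
  loop 1: 8 segments, perimeter = 11.1400
Total perimeter = 11.140


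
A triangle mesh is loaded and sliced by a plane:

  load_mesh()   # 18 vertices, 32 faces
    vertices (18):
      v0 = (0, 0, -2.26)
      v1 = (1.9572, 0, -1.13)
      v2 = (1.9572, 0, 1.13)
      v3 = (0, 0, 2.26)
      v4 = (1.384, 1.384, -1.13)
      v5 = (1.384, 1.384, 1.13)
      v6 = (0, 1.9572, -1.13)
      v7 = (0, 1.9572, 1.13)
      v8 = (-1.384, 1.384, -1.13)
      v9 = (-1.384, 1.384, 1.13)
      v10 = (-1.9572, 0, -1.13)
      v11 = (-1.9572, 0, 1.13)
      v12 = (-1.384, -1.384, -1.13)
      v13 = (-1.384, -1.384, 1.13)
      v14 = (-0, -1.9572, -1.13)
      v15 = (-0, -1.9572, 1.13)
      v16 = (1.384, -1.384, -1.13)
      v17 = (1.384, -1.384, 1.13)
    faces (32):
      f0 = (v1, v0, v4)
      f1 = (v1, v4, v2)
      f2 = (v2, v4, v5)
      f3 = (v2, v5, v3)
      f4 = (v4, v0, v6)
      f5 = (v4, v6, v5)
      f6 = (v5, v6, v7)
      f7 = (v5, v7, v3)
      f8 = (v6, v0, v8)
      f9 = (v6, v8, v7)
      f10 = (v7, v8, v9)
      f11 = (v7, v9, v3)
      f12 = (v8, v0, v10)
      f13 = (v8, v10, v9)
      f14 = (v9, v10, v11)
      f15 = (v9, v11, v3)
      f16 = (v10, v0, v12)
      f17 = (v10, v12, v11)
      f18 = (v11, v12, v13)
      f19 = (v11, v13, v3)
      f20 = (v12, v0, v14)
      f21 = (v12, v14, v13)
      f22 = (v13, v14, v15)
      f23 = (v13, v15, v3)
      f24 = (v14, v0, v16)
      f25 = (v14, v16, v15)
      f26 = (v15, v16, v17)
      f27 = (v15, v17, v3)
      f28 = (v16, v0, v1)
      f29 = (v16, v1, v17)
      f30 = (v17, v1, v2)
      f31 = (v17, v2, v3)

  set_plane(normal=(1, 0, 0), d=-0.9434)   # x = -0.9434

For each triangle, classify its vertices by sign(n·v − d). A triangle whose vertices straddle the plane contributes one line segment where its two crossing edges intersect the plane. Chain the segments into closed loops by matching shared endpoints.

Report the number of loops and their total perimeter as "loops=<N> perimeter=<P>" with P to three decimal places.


Straddling triangles (12 of 32):
  (v6,v0,v8) [++-] → (-0.9434, 0.9434, -1.48974)–(-0.9434, 1.56648, -1.13)  len=0.7195
  (v6,v8,v7) [+-+] → (-0.9434, 1.56648, -1.13)–(-0.9434, 1.56648, -0.410523)  len=0.7195
  (v7,v8,v9) [+--] → (-0.9434, 1.56648, -0.410523)–(-0.9434, 1.56648, 1.13)  len=1.5405
  (v7,v9,v3) [+-+] → (-0.9434, 1.56648, 1.13)–(-0.9434, 0.9434, 1.48974)  len=0.7195
  (v8,v0,v10) [-+-] → (-0.9434, 0.9434, -1.48974)–(-0.9434, 0, -1.71532)  len=0.9700
  (v9,v11,v3) [--+] → (-0.9434, 0, 1.71532)–(-0.9434, 0.9434, 1.48974)  len=0.9700
  (v10,v0,v12) [-+-] → (-0.9434, 0, -1.71532)–(-0.9434, -0.9434, -1.48974)  len=0.9700
  (v11,v13,v3) [--+] → (-0.9434, -0.9434, 1.48974)–(-0.9434, 0, 1.71532)  len=0.9700
  (v12,v0,v14) [-++] → (-0.9434, -0.9434, -1.48974)–(-0.9434, -1.56648, -1.13)  len=0.7195
  (v12,v14,v13) [-+-] → (-0.9434, -1.56648, -1.13)–(-0.9434, -1.56648, 0.410523)  len=1.5405
  (v13,v14,v15) [-++] → (-0.9434, -1.56648, 0.410523)–(-0.9434, -1.56648, 1.13)  len=0.7195
  (v13,v15,v3) [-++] → (-0.9434, -1.56648, 1.13)–(-0.9434, -0.9434, 1.48974)  len=0.7195

Chained into 1 loop(s):
  loop 1: 12 segments, perimeter = 11.2779
Total perimeter = 11.278

loops=1 perimeter=11.278


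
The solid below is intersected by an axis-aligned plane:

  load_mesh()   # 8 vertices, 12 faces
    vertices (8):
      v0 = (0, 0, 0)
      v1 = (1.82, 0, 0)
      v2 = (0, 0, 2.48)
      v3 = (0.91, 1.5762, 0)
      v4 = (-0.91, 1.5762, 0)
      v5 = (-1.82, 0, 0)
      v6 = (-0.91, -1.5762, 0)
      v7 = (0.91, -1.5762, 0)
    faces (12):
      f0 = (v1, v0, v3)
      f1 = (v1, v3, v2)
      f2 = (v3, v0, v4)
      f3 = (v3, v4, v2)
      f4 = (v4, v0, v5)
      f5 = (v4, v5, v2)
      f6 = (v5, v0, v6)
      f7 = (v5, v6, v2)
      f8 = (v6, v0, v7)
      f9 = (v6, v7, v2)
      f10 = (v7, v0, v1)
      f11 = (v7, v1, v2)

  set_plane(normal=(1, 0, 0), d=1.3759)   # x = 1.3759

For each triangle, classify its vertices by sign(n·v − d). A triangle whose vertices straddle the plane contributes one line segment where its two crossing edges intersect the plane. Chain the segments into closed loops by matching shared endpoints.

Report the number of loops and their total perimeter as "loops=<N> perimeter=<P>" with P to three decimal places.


loops=1 perimeter=3.496

Straddling triangles (4 of 12):
  (v1,v0,v3) [+--] → (1.3759, 0, 0)–(1.3759, 0.76922, 0)  len=0.7692
  (v1,v3,v2) [+--] → (1.3759, 0.76922, 0)–(1.3759, 0, 0.605147)  len=0.9787
  (v7,v0,v1) [--+] → (1.3759, 0, 0)–(1.3759, -0.76922, 0)  len=0.7692
  (v7,v1,v2) [-+-] → (1.3759, -0.76922, 0)–(1.3759, 0, 0.605147)  len=0.9787

Chained into 1 loop(s):
  loop 1: 4 segments, perimeter = 3.4959
Total perimeter = 3.496
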